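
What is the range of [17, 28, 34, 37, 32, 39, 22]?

22

Step 1: Identify the maximum value: max = 39
Step 2: Identify the minimum value: min = 17
Step 3: Range = max - min = 39 - 17 = 22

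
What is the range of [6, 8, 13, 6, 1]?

12

Step 1: Identify the maximum value: max = 13
Step 2: Identify the minimum value: min = 1
Step 3: Range = max - min = 13 - 1 = 12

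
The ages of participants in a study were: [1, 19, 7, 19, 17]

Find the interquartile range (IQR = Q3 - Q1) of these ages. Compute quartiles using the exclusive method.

15

Step 1: Sort the data: [1, 7, 17, 19, 19]
Step 2: n = 5
Step 3: Using the exclusive quartile method:
  Q1 = 4
  Q2 (median) = 17
  Q3 = 19
  IQR = Q3 - Q1 = 19 - 4 = 15
Step 4: IQR = 15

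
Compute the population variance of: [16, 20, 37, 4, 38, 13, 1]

182.5306

Step 1: Compute the mean: (16 + 20 + 37 + 4 + 38 + 13 + 1) / 7 = 18.4286
Step 2: Compute squared deviations from the mean:
  (16 - 18.4286)^2 = 5.898
  (20 - 18.4286)^2 = 2.4694
  (37 - 18.4286)^2 = 344.898
  (4 - 18.4286)^2 = 208.1837
  (38 - 18.4286)^2 = 383.0408
  (13 - 18.4286)^2 = 29.4694
  (1 - 18.4286)^2 = 303.7551
Step 3: Sum of squared deviations = 1277.7143
Step 4: Population variance = 1277.7143 / 7 = 182.5306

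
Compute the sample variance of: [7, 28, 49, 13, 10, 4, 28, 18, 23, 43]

225.7889

Step 1: Compute the mean: (7 + 28 + 49 + 13 + 10 + 4 + 28 + 18 + 23 + 43) / 10 = 22.3
Step 2: Compute squared deviations from the mean:
  (7 - 22.3)^2 = 234.09
  (28 - 22.3)^2 = 32.49
  (49 - 22.3)^2 = 712.89
  (13 - 22.3)^2 = 86.49
  (10 - 22.3)^2 = 151.29
  (4 - 22.3)^2 = 334.89
  (28 - 22.3)^2 = 32.49
  (18 - 22.3)^2 = 18.49
  (23 - 22.3)^2 = 0.49
  (43 - 22.3)^2 = 428.49
Step 3: Sum of squared deviations = 2032.1
Step 4: Sample variance = 2032.1 / 9 = 225.7889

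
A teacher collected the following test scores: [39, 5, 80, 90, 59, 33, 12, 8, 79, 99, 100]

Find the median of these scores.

59

Step 1: Sort the data in ascending order: [5, 8, 12, 33, 39, 59, 79, 80, 90, 99, 100]
Step 2: The number of values is n = 11.
Step 3: Since n is odd, the median is the middle value at position 6: 59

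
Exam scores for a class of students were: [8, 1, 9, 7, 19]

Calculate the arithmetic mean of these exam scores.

8.8

Step 1: Sum all values: 8 + 1 + 9 + 7 + 19 = 44
Step 2: Count the number of values: n = 5
Step 3: Mean = sum / n = 44 / 5 = 8.8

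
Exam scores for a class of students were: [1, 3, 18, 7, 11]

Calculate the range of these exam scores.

17

Step 1: Identify the maximum value: max = 18
Step 2: Identify the minimum value: min = 1
Step 3: Range = max - min = 18 - 1 = 17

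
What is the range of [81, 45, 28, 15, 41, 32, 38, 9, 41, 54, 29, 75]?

72

Step 1: Identify the maximum value: max = 81
Step 2: Identify the minimum value: min = 9
Step 3: Range = max - min = 81 - 9 = 72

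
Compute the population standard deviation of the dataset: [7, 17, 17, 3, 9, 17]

5.6174

Step 1: Compute the mean: 11.6667
Step 2: Sum of squared deviations from the mean: 189.3333
Step 3: Population variance = 189.3333 / 6 = 31.5556
Step 4: Standard deviation = sqrt(31.5556) = 5.6174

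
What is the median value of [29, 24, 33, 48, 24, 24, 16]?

24

Step 1: Sort the data in ascending order: [16, 24, 24, 24, 29, 33, 48]
Step 2: The number of values is n = 7.
Step 3: Since n is odd, the median is the middle value at position 4: 24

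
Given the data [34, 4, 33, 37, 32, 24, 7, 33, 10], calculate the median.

32

Step 1: Sort the data in ascending order: [4, 7, 10, 24, 32, 33, 33, 34, 37]
Step 2: The number of values is n = 9.
Step 3: Since n is odd, the median is the middle value at position 5: 32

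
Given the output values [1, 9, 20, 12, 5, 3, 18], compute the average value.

9.7143

Step 1: Sum all values: 1 + 9 + 20 + 12 + 5 + 3 + 18 = 68
Step 2: Count the number of values: n = 7
Step 3: Mean = sum / n = 68 / 7 = 9.7143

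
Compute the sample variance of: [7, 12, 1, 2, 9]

21.7

Step 1: Compute the mean: (7 + 12 + 1 + 2 + 9) / 5 = 6.2
Step 2: Compute squared deviations from the mean:
  (7 - 6.2)^2 = 0.64
  (12 - 6.2)^2 = 33.64
  (1 - 6.2)^2 = 27.04
  (2 - 6.2)^2 = 17.64
  (9 - 6.2)^2 = 7.84
Step 3: Sum of squared deviations = 86.8
Step 4: Sample variance = 86.8 / 4 = 21.7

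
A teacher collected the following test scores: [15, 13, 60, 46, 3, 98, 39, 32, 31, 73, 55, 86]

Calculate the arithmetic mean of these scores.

45.9167

Step 1: Sum all values: 15 + 13 + 60 + 46 + 3 + 98 + 39 + 32 + 31 + 73 + 55 + 86 = 551
Step 2: Count the number of values: n = 12
Step 3: Mean = sum / n = 551 / 12 = 45.9167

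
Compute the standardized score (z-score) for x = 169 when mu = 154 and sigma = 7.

2.1429

Step 1: Recall the z-score formula: z = (x - mu) / sigma
Step 2: Substitute values: z = (169 - 154) / 7
Step 3: z = 15 / 7 = 2.1429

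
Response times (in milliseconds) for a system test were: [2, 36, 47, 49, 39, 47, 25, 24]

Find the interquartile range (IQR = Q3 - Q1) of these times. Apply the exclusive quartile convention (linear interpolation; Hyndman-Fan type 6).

22.75

Step 1: Sort the data: [2, 24, 25, 36, 39, 47, 47, 49]
Step 2: n = 8
Step 3: Using the exclusive quartile method:
  Q1 = 24.25
  Q2 (median) = 37.5
  Q3 = 47
  IQR = Q3 - Q1 = 47 - 24.25 = 22.75
Step 4: IQR = 22.75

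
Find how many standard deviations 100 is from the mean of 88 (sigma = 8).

1.5

Step 1: Recall the z-score formula: z = (x - mu) / sigma
Step 2: Substitute values: z = (100 - 88) / 8
Step 3: z = 12 / 8 = 1.5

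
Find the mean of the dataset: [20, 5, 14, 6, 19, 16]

13.3333

Step 1: Sum all values: 20 + 5 + 14 + 6 + 19 + 16 = 80
Step 2: Count the number of values: n = 6
Step 3: Mean = sum / n = 80 / 6 = 13.3333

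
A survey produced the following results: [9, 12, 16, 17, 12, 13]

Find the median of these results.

12.5

Step 1: Sort the data in ascending order: [9, 12, 12, 13, 16, 17]
Step 2: The number of values is n = 6.
Step 3: Since n is even, the median is the average of positions 3 and 4:
  Median = (12 + 13) / 2 = 12.5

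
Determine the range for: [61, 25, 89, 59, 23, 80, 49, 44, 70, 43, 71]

66

Step 1: Identify the maximum value: max = 89
Step 2: Identify the minimum value: min = 23
Step 3: Range = max - min = 89 - 23 = 66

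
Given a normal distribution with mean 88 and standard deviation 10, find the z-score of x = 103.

1.5

Step 1: Recall the z-score formula: z = (x - mu) / sigma
Step 2: Substitute values: z = (103 - 88) / 10
Step 3: z = 15 / 10 = 1.5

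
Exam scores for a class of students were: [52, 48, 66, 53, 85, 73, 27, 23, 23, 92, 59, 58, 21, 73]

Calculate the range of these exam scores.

71

Step 1: Identify the maximum value: max = 92
Step 2: Identify the minimum value: min = 21
Step 3: Range = max - min = 92 - 21 = 71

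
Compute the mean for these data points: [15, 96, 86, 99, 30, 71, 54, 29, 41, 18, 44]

53

Step 1: Sum all values: 15 + 96 + 86 + 99 + 30 + 71 + 54 + 29 + 41 + 18 + 44 = 583
Step 2: Count the number of values: n = 11
Step 3: Mean = sum / n = 583 / 11 = 53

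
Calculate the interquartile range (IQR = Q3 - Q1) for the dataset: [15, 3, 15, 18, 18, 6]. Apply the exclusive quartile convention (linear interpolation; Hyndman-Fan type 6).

12.75

Step 1: Sort the data: [3, 6, 15, 15, 18, 18]
Step 2: n = 6
Step 3: Using the exclusive quartile method:
  Q1 = 5.25
  Q2 (median) = 15
  Q3 = 18
  IQR = Q3 - Q1 = 18 - 5.25 = 12.75
Step 4: IQR = 12.75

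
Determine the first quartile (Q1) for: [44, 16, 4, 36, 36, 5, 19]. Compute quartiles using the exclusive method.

5

Step 1: Sort the data: [4, 5, 16, 19, 36, 36, 44]
Step 2: n = 7
Step 3: Using the exclusive quartile method:
  Q1 = 5
  Q2 (median) = 19
  Q3 = 36
  IQR = Q3 - Q1 = 36 - 5 = 31
Step 4: Q1 = 5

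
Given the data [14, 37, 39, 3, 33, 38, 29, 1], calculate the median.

31

Step 1: Sort the data in ascending order: [1, 3, 14, 29, 33, 37, 38, 39]
Step 2: The number of values is n = 8.
Step 3: Since n is even, the median is the average of positions 4 and 5:
  Median = (29 + 33) / 2 = 31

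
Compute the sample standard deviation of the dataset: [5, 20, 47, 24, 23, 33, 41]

14.0696

Step 1: Compute the mean: 27.5714
Step 2: Sum of squared deviations from the mean: 1187.7143
Step 3: Sample variance = 1187.7143 / 6 = 197.9524
Step 4: Standard deviation = sqrt(197.9524) = 14.0696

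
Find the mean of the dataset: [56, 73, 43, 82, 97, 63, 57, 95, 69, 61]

69.6

Step 1: Sum all values: 56 + 73 + 43 + 82 + 97 + 63 + 57 + 95 + 69 + 61 = 696
Step 2: Count the number of values: n = 10
Step 3: Mean = sum / n = 696 / 10 = 69.6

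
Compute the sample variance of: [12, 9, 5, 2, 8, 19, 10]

29.2381

Step 1: Compute the mean: (12 + 9 + 5 + 2 + 8 + 19 + 10) / 7 = 9.2857
Step 2: Compute squared deviations from the mean:
  (12 - 9.2857)^2 = 7.3673
  (9 - 9.2857)^2 = 0.0816
  (5 - 9.2857)^2 = 18.3673
  (2 - 9.2857)^2 = 53.0816
  (8 - 9.2857)^2 = 1.6531
  (19 - 9.2857)^2 = 94.3673
  (10 - 9.2857)^2 = 0.5102
Step 3: Sum of squared deviations = 175.4286
Step 4: Sample variance = 175.4286 / 6 = 29.2381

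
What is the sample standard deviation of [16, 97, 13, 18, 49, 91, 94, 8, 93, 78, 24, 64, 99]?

36.9305

Step 1: Compute the mean: 57.2308
Step 2: Sum of squared deviations from the mean: 16366.3077
Step 3: Sample variance = 16366.3077 / 12 = 1363.859
Step 4: Standard deviation = sqrt(1363.859) = 36.9305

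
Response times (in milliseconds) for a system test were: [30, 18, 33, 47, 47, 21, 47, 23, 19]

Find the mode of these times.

47

Step 1: Count the frequency of each value:
  18: appears 1 time(s)
  19: appears 1 time(s)
  21: appears 1 time(s)
  23: appears 1 time(s)
  30: appears 1 time(s)
  33: appears 1 time(s)
  47: appears 3 time(s)
Step 2: The value 47 appears most frequently (3 times).
Step 3: Mode = 47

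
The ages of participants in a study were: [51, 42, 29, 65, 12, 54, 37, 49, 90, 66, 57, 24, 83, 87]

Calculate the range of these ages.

78

Step 1: Identify the maximum value: max = 90
Step 2: Identify the minimum value: min = 12
Step 3: Range = max - min = 90 - 12 = 78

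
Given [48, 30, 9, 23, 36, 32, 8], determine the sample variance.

209.2857

Step 1: Compute the mean: (48 + 30 + 9 + 23 + 36 + 32 + 8) / 7 = 26.5714
Step 2: Compute squared deviations from the mean:
  (48 - 26.5714)^2 = 459.1837
  (30 - 26.5714)^2 = 11.7551
  (9 - 26.5714)^2 = 308.7551
  (23 - 26.5714)^2 = 12.7551
  (36 - 26.5714)^2 = 88.898
  (32 - 26.5714)^2 = 29.4694
  (8 - 26.5714)^2 = 344.898
Step 3: Sum of squared deviations = 1255.7143
Step 4: Sample variance = 1255.7143 / 6 = 209.2857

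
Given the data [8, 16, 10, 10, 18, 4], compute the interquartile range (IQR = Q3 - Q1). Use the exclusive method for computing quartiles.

9.5

Step 1: Sort the data: [4, 8, 10, 10, 16, 18]
Step 2: n = 6
Step 3: Using the exclusive quartile method:
  Q1 = 7
  Q2 (median) = 10
  Q3 = 16.5
  IQR = Q3 - Q1 = 16.5 - 7 = 9.5
Step 4: IQR = 9.5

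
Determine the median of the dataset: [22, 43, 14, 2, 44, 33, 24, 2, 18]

22

Step 1: Sort the data in ascending order: [2, 2, 14, 18, 22, 24, 33, 43, 44]
Step 2: The number of values is n = 9.
Step 3: Since n is odd, the median is the middle value at position 5: 22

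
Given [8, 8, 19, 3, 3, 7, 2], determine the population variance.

28.9796

Step 1: Compute the mean: (8 + 8 + 19 + 3 + 3 + 7 + 2) / 7 = 7.1429
Step 2: Compute squared deviations from the mean:
  (8 - 7.1429)^2 = 0.7347
  (8 - 7.1429)^2 = 0.7347
  (19 - 7.1429)^2 = 140.5918
  (3 - 7.1429)^2 = 17.1633
  (3 - 7.1429)^2 = 17.1633
  (7 - 7.1429)^2 = 0.0204
  (2 - 7.1429)^2 = 26.449
Step 3: Sum of squared deviations = 202.8571
Step 4: Population variance = 202.8571 / 7 = 28.9796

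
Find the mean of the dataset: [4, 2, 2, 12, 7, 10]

6.1667

Step 1: Sum all values: 4 + 2 + 2 + 12 + 7 + 10 = 37
Step 2: Count the number of values: n = 6
Step 3: Mean = sum / n = 37 / 6 = 6.1667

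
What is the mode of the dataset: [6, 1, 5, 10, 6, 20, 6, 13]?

6

Step 1: Count the frequency of each value:
  1: appears 1 time(s)
  5: appears 1 time(s)
  6: appears 3 time(s)
  10: appears 1 time(s)
  13: appears 1 time(s)
  20: appears 1 time(s)
Step 2: The value 6 appears most frequently (3 times).
Step 3: Mode = 6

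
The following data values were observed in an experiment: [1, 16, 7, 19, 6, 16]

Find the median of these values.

11.5

Step 1: Sort the data in ascending order: [1, 6, 7, 16, 16, 19]
Step 2: The number of values is n = 6.
Step 3: Since n is even, the median is the average of positions 3 and 4:
  Median = (7 + 16) / 2 = 11.5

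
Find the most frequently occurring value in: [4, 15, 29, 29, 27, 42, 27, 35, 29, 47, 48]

29

Step 1: Count the frequency of each value:
  4: appears 1 time(s)
  15: appears 1 time(s)
  27: appears 2 time(s)
  29: appears 3 time(s)
  35: appears 1 time(s)
  42: appears 1 time(s)
  47: appears 1 time(s)
  48: appears 1 time(s)
Step 2: The value 29 appears most frequently (3 times).
Step 3: Mode = 29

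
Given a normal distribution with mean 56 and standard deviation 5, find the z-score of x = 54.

-0.4

Step 1: Recall the z-score formula: z = (x - mu) / sigma
Step 2: Substitute values: z = (54 - 56) / 5
Step 3: z = -2 / 5 = -0.4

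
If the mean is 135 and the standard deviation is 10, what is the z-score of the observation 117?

-1.8

Step 1: Recall the z-score formula: z = (x - mu) / sigma
Step 2: Substitute values: z = (117 - 135) / 10
Step 3: z = -18 / 10 = -1.8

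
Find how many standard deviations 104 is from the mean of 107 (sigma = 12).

-0.25

Step 1: Recall the z-score formula: z = (x - mu) / sigma
Step 2: Substitute values: z = (104 - 107) / 12
Step 3: z = -3 / 12 = -0.25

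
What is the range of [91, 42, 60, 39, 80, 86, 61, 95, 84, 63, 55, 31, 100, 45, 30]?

70

Step 1: Identify the maximum value: max = 100
Step 2: Identify the minimum value: min = 30
Step 3: Range = max - min = 100 - 30 = 70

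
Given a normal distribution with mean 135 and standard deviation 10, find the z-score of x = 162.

2.7

Step 1: Recall the z-score formula: z = (x - mu) / sigma
Step 2: Substitute values: z = (162 - 135) / 10
Step 3: z = 27 / 10 = 2.7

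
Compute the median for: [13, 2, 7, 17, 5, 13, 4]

7

Step 1: Sort the data in ascending order: [2, 4, 5, 7, 13, 13, 17]
Step 2: The number of values is n = 7.
Step 3: Since n is odd, the median is the middle value at position 4: 7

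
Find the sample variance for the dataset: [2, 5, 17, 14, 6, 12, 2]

36.2381

Step 1: Compute the mean: (2 + 5 + 17 + 14 + 6 + 12 + 2) / 7 = 8.2857
Step 2: Compute squared deviations from the mean:
  (2 - 8.2857)^2 = 39.5102
  (5 - 8.2857)^2 = 10.7959
  (17 - 8.2857)^2 = 75.9388
  (14 - 8.2857)^2 = 32.6531
  (6 - 8.2857)^2 = 5.2245
  (12 - 8.2857)^2 = 13.7959
  (2 - 8.2857)^2 = 39.5102
Step 3: Sum of squared deviations = 217.4286
Step 4: Sample variance = 217.4286 / 6 = 36.2381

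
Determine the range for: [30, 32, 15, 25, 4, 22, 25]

28

Step 1: Identify the maximum value: max = 32
Step 2: Identify the minimum value: min = 4
Step 3: Range = max - min = 32 - 4 = 28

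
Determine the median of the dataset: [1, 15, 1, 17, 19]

15

Step 1: Sort the data in ascending order: [1, 1, 15, 17, 19]
Step 2: The number of values is n = 5.
Step 3: Since n is odd, the median is the middle value at position 3: 15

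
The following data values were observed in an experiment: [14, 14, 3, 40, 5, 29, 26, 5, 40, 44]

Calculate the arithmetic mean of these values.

22

Step 1: Sum all values: 14 + 14 + 3 + 40 + 5 + 29 + 26 + 5 + 40 + 44 = 220
Step 2: Count the number of values: n = 10
Step 3: Mean = sum / n = 220 / 10 = 22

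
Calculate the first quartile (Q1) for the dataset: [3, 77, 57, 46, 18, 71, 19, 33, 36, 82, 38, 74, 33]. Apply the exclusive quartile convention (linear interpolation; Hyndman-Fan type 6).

26

Step 1: Sort the data: [3, 18, 19, 33, 33, 36, 38, 46, 57, 71, 74, 77, 82]
Step 2: n = 13
Step 3: Using the exclusive quartile method:
  Q1 = 26
  Q2 (median) = 38
  Q3 = 72.5
  IQR = Q3 - Q1 = 72.5 - 26 = 46.5
Step 4: Q1 = 26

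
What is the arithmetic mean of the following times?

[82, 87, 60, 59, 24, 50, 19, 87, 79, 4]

55.1

Step 1: Sum all values: 82 + 87 + 60 + 59 + 24 + 50 + 19 + 87 + 79 + 4 = 551
Step 2: Count the number of values: n = 10
Step 3: Mean = sum / n = 551 / 10 = 55.1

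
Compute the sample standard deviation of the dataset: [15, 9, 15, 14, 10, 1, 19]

5.8432

Step 1: Compute the mean: 11.8571
Step 2: Sum of squared deviations from the mean: 204.8571
Step 3: Sample variance = 204.8571 / 6 = 34.1429
Step 4: Standard deviation = sqrt(34.1429) = 5.8432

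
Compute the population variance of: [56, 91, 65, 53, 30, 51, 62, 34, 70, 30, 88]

401.2893

Step 1: Compute the mean: (56 + 91 + 65 + 53 + 30 + 51 + 62 + 34 + 70 + 30 + 88) / 11 = 57.2727
Step 2: Compute squared deviations from the mean:
  (56 - 57.2727)^2 = 1.6198
  (91 - 57.2727)^2 = 1137.5289
  (65 - 57.2727)^2 = 59.7107
  (53 - 57.2727)^2 = 18.2562
  (30 - 57.2727)^2 = 743.8017
  (51 - 57.2727)^2 = 39.3471
  (62 - 57.2727)^2 = 22.3471
  (34 - 57.2727)^2 = 541.6198
  (70 - 57.2727)^2 = 161.9835
  (30 - 57.2727)^2 = 743.8017
  (88 - 57.2727)^2 = 944.1653
Step 3: Sum of squared deviations = 4414.1818
Step 4: Population variance = 4414.1818 / 11 = 401.2893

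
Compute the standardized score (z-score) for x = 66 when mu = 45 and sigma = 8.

2.625

Step 1: Recall the z-score formula: z = (x - mu) / sigma
Step 2: Substitute values: z = (66 - 45) / 8
Step 3: z = 21 / 8 = 2.625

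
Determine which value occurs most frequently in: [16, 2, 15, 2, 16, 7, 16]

16

Step 1: Count the frequency of each value:
  2: appears 2 time(s)
  7: appears 1 time(s)
  15: appears 1 time(s)
  16: appears 3 time(s)
Step 2: The value 16 appears most frequently (3 times).
Step 3: Mode = 16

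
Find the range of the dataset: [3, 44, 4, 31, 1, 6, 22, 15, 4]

43

Step 1: Identify the maximum value: max = 44
Step 2: Identify the minimum value: min = 1
Step 3: Range = max - min = 44 - 1 = 43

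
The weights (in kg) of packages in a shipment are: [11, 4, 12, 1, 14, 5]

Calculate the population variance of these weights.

22.4722

Step 1: Compute the mean: (11 + 4 + 12 + 1 + 14 + 5) / 6 = 7.8333
Step 2: Compute squared deviations from the mean:
  (11 - 7.8333)^2 = 10.0278
  (4 - 7.8333)^2 = 14.6944
  (12 - 7.8333)^2 = 17.3611
  (1 - 7.8333)^2 = 46.6944
  (14 - 7.8333)^2 = 38.0278
  (5 - 7.8333)^2 = 8.0278
Step 3: Sum of squared deviations = 134.8333
Step 4: Population variance = 134.8333 / 6 = 22.4722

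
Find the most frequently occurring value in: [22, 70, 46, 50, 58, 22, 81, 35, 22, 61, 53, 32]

22

Step 1: Count the frequency of each value:
  22: appears 3 time(s)
  32: appears 1 time(s)
  35: appears 1 time(s)
  46: appears 1 time(s)
  50: appears 1 time(s)
  53: appears 1 time(s)
  58: appears 1 time(s)
  61: appears 1 time(s)
  70: appears 1 time(s)
  81: appears 1 time(s)
Step 2: The value 22 appears most frequently (3 times).
Step 3: Mode = 22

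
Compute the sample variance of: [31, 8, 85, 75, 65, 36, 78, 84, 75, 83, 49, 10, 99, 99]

939.6319

Step 1: Compute the mean: (31 + 8 + 85 + 75 + 65 + 36 + 78 + 84 + 75 + 83 + 49 + 10 + 99 + 99) / 14 = 62.6429
Step 2: Compute squared deviations from the mean:
  (31 - 62.6429)^2 = 1001.2704
  (8 - 62.6429)^2 = 2985.8418
  (85 - 62.6429)^2 = 499.8418
  (75 - 62.6429)^2 = 152.699
  (65 - 62.6429)^2 = 5.5561
  (36 - 62.6429)^2 = 709.8418
  (78 - 62.6429)^2 = 235.8418
  (84 - 62.6429)^2 = 456.1276
  (75 - 62.6429)^2 = 152.699
  (83 - 62.6429)^2 = 414.4133
  (49 - 62.6429)^2 = 186.1276
  (10 - 62.6429)^2 = 2771.2704
  (99 - 62.6429)^2 = 1321.8418
  (99 - 62.6429)^2 = 1321.8418
Step 3: Sum of squared deviations = 12215.2143
Step 4: Sample variance = 12215.2143 / 13 = 939.6319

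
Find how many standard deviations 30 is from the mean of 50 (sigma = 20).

-1

Step 1: Recall the z-score formula: z = (x - mu) / sigma
Step 2: Substitute values: z = (30 - 50) / 20
Step 3: z = -20 / 20 = -1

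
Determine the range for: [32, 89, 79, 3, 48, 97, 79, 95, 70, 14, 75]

94

Step 1: Identify the maximum value: max = 97
Step 2: Identify the minimum value: min = 3
Step 3: Range = max - min = 97 - 3 = 94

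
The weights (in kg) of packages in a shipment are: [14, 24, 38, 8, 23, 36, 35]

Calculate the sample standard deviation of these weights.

11.5738

Step 1: Compute the mean: 25.4286
Step 2: Sum of squared deviations from the mean: 803.7143
Step 3: Sample variance = 803.7143 / 6 = 133.9524
Step 4: Standard deviation = sqrt(133.9524) = 11.5738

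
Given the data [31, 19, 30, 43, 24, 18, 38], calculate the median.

30

Step 1: Sort the data in ascending order: [18, 19, 24, 30, 31, 38, 43]
Step 2: The number of values is n = 7.
Step 3: Since n is odd, the median is the middle value at position 4: 30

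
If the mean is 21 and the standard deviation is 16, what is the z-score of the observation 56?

2.1875

Step 1: Recall the z-score formula: z = (x - mu) / sigma
Step 2: Substitute values: z = (56 - 21) / 16
Step 3: z = 35 / 16 = 2.1875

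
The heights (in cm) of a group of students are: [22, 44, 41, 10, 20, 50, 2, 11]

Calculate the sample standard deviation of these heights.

17.8326

Step 1: Compute the mean: 25
Step 2: Sum of squared deviations from the mean: 2226
Step 3: Sample variance = 2226 / 7 = 318
Step 4: Standard deviation = sqrt(318) = 17.8326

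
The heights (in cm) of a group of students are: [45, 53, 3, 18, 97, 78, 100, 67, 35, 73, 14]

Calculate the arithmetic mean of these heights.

53

Step 1: Sum all values: 45 + 53 + 3 + 18 + 97 + 78 + 100 + 67 + 35 + 73 + 14 = 583
Step 2: Count the number of values: n = 11
Step 3: Mean = sum / n = 583 / 11 = 53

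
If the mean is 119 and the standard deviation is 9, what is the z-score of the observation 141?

2.4444

Step 1: Recall the z-score formula: z = (x - mu) / sigma
Step 2: Substitute values: z = (141 - 119) / 9
Step 3: z = 22 / 9 = 2.4444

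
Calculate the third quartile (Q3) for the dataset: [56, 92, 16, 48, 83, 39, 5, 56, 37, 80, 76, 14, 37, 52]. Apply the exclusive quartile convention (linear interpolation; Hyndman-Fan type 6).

77

Step 1: Sort the data: [5, 14, 16, 37, 37, 39, 48, 52, 56, 56, 76, 80, 83, 92]
Step 2: n = 14
Step 3: Using the exclusive quartile method:
  Q1 = 31.75
  Q2 (median) = 50
  Q3 = 77
  IQR = Q3 - Q1 = 77 - 31.75 = 45.25
Step 4: Q3 = 77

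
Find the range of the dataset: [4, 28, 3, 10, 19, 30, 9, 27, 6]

27

Step 1: Identify the maximum value: max = 30
Step 2: Identify the minimum value: min = 3
Step 3: Range = max - min = 30 - 3 = 27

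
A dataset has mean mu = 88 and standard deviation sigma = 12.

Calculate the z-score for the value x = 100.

1

Step 1: Recall the z-score formula: z = (x - mu) / sigma
Step 2: Substitute values: z = (100 - 88) / 12
Step 3: z = 12 / 12 = 1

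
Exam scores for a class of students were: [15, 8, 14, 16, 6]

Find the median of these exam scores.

14

Step 1: Sort the data in ascending order: [6, 8, 14, 15, 16]
Step 2: The number of values is n = 5.
Step 3: Since n is odd, the median is the middle value at position 3: 14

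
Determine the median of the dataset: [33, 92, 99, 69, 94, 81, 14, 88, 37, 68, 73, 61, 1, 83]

71

Step 1: Sort the data in ascending order: [1, 14, 33, 37, 61, 68, 69, 73, 81, 83, 88, 92, 94, 99]
Step 2: The number of values is n = 14.
Step 3: Since n is even, the median is the average of positions 7 and 8:
  Median = (69 + 73) / 2 = 71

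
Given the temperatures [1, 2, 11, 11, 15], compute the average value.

8

Step 1: Sum all values: 1 + 2 + 11 + 11 + 15 = 40
Step 2: Count the number of values: n = 5
Step 3: Mean = sum / n = 40 / 5 = 8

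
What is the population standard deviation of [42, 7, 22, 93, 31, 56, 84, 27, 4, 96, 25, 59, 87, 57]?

30.4453

Step 1: Compute the mean: 49.2857
Step 2: Sum of squared deviations from the mean: 12976.8571
Step 3: Population variance = 12976.8571 / 14 = 926.9184
Step 4: Standard deviation = sqrt(926.9184) = 30.4453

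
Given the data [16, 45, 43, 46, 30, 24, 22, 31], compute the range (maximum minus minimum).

30

Step 1: Identify the maximum value: max = 46
Step 2: Identify the minimum value: min = 16
Step 3: Range = max - min = 46 - 16 = 30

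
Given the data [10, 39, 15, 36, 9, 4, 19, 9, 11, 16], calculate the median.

13

Step 1: Sort the data in ascending order: [4, 9, 9, 10, 11, 15, 16, 19, 36, 39]
Step 2: The number of values is n = 10.
Step 3: Since n is even, the median is the average of positions 5 and 6:
  Median = (11 + 15) / 2 = 13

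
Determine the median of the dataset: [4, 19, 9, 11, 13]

11

Step 1: Sort the data in ascending order: [4, 9, 11, 13, 19]
Step 2: The number of values is n = 5.
Step 3: Since n is odd, the median is the middle value at position 3: 11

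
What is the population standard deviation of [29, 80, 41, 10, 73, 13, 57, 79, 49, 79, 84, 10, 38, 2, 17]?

28.7714

Step 1: Compute the mean: 44.0667
Step 2: Sum of squared deviations from the mean: 12416.9333
Step 3: Population variance = 12416.9333 / 15 = 827.7956
Step 4: Standard deviation = sqrt(827.7956) = 28.7714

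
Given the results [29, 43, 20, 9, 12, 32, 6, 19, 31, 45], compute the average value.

24.6

Step 1: Sum all values: 29 + 43 + 20 + 9 + 12 + 32 + 6 + 19 + 31 + 45 = 246
Step 2: Count the number of values: n = 10
Step 3: Mean = sum / n = 246 / 10 = 24.6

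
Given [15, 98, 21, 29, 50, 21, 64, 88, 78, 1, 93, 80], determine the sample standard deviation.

34.517

Step 1: Compute the mean: 53.1667
Step 2: Sum of squared deviations from the mean: 13105.6667
Step 3: Sample variance = 13105.6667 / 11 = 1191.4242
Step 4: Standard deviation = sqrt(1191.4242) = 34.517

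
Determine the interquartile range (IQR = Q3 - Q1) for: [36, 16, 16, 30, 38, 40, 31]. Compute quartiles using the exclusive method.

22

Step 1: Sort the data: [16, 16, 30, 31, 36, 38, 40]
Step 2: n = 7
Step 3: Using the exclusive quartile method:
  Q1 = 16
  Q2 (median) = 31
  Q3 = 38
  IQR = Q3 - Q1 = 38 - 16 = 22
Step 4: IQR = 22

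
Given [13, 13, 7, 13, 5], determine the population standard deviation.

3.4871

Step 1: Compute the mean: 10.2
Step 2: Sum of squared deviations from the mean: 60.8
Step 3: Population variance = 60.8 / 5 = 12.16
Step 4: Standard deviation = sqrt(12.16) = 3.4871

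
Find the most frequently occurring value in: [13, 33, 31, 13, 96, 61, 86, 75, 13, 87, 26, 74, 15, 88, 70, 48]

13

Step 1: Count the frequency of each value:
  13: appears 3 time(s)
  15: appears 1 time(s)
  26: appears 1 time(s)
  31: appears 1 time(s)
  33: appears 1 time(s)
  48: appears 1 time(s)
  61: appears 1 time(s)
  70: appears 1 time(s)
  74: appears 1 time(s)
  75: appears 1 time(s)
  86: appears 1 time(s)
  87: appears 1 time(s)
  88: appears 1 time(s)
  96: appears 1 time(s)
Step 2: The value 13 appears most frequently (3 times).
Step 3: Mode = 13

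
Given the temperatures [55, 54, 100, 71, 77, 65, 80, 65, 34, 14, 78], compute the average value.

63

Step 1: Sum all values: 55 + 54 + 100 + 71 + 77 + 65 + 80 + 65 + 34 + 14 + 78 = 693
Step 2: Count the number of values: n = 11
Step 3: Mean = sum / n = 693 / 11 = 63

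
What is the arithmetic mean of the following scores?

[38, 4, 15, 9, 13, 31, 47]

22.4286

Step 1: Sum all values: 38 + 4 + 15 + 9 + 13 + 31 + 47 = 157
Step 2: Count the number of values: n = 7
Step 3: Mean = sum / n = 157 / 7 = 22.4286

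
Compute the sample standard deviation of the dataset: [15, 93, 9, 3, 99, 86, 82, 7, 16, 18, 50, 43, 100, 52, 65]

36.3342

Step 1: Compute the mean: 49.2
Step 2: Sum of squared deviations from the mean: 18482.4
Step 3: Sample variance = 18482.4 / 14 = 1320.1714
Step 4: Standard deviation = sqrt(1320.1714) = 36.3342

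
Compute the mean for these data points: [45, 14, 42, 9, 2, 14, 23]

21.2857

Step 1: Sum all values: 45 + 14 + 42 + 9 + 2 + 14 + 23 = 149
Step 2: Count the number of values: n = 7
Step 3: Mean = sum / n = 149 / 7 = 21.2857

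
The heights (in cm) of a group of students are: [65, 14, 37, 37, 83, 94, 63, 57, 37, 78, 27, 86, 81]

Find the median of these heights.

63

Step 1: Sort the data in ascending order: [14, 27, 37, 37, 37, 57, 63, 65, 78, 81, 83, 86, 94]
Step 2: The number of values is n = 13.
Step 3: Since n is odd, the median is the middle value at position 7: 63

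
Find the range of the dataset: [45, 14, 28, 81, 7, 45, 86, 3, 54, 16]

83

Step 1: Identify the maximum value: max = 86
Step 2: Identify the minimum value: min = 3
Step 3: Range = max - min = 86 - 3 = 83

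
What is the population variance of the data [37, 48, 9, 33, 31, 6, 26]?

194.1224

Step 1: Compute the mean: (37 + 48 + 9 + 33 + 31 + 6 + 26) / 7 = 27.1429
Step 2: Compute squared deviations from the mean:
  (37 - 27.1429)^2 = 97.1633
  (48 - 27.1429)^2 = 435.0204
  (9 - 27.1429)^2 = 329.1633
  (33 - 27.1429)^2 = 34.3061
  (31 - 27.1429)^2 = 14.8776
  (6 - 27.1429)^2 = 447.0204
  (26 - 27.1429)^2 = 1.3061
Step 3: Sum of squared deviations = 1358.8571
Step 4: Population variance = 1358.8571 / 7 = 194.1224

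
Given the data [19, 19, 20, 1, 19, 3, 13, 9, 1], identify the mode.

19

Step 1: Count the frequency of each value:
  1: appears 2 time(s)
  3: appears 1 time(s)
  9: appears 1 time(s)
  13: appears 1 time(s)
  19: appears 3 time(s)
  20: appears 1 time(s)
Step 2: The value 19 appears most frequently (3 times).
Step 3: Mode = 19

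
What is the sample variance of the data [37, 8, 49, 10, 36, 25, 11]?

258.4762

Step 1: Compute the mean: (37 + 8 + 49 + 10 + 36 + 25 + 11) / 7 = 25.1429
Step 2: Compute squared deviations from the mean:
  (37 - 25.1429)^2 = 140.5918
  (8 - 25.1429)^2 = 293.8776
  (49 - 25.1429)^2 = 569.1633
  (10 - 25.1429)^2 = 229.3061
  (36 - 25.1429)^2 = 117.8776
  (25 - 25.1429)^2 = 0.0204
  (11 - 25.1429)^2 = 200.0204
Step 3: Sum of squared deviations = 1550.8571
Step 4: Sample variance = 1550.8571 / 6 = 258.4762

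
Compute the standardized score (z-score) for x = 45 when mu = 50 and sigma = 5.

-1

Step 1: Recall the z-score formula: z = (x - mu) / sigma
Step 2: Substitute values: z = (45 - 50) / 5
Step 3: z = -5 / 5 = -1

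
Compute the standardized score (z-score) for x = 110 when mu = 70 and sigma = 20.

2

Step 1: Recall the z-score formula: z = (x - mu) / sigma
Step 2: Substitute values: z = (110 - 70) / 20
Step 3: z = 40 / 20 = 2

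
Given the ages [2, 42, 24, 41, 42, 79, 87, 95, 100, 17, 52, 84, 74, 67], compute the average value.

57.5714

Step 1: Sum all values: 2 + 42 + 24 + 41 + 42 + 79 + 87 + 95 + 100 + 17 + 52 + 84 + 74 + 67 = 806
Step 2: Count the number of values: n = 14
Step 3: Mean = sum / n = 806 / 14 = 57.5714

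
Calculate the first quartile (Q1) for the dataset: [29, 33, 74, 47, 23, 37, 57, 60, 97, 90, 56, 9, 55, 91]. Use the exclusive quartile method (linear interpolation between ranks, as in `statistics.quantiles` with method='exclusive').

32

Step 1: Sort the data: [9, 23, 29, 33, 37, 47, 55, 56, 57, 60, 74, 90, 91, 97]
Step 2: n = 14
Step 3: Using the exclusive quartile method:
  Q1 = 32
  Q2 (median) = 55.5
  Q3 = 78
  IQR = Q3 - Q1 = 78 - 32 = 46
Step 4: Q1 = 32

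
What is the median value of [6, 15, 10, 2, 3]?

6

Step 1: Sort the data in ascending order: [2, 3, 6, 10, 15]
Step 2: The number of values is n = 5.
Step 3: Since n is odd, the median is the middle value at position 3: 6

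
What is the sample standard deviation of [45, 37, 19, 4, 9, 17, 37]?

15.695

Step 1: Compute the mean: 24
Step 2: Sum of squared deviations from the mean: 1478
Step 3: Sample variance = 1478 / 6 = 246.3333
Step 4: Standard deviation = sqrt(246.3333) = 15.695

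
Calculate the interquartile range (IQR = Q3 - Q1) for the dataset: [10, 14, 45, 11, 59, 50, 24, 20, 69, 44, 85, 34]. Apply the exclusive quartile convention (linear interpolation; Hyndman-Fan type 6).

41.25

Step 1: Sort the data: [10, 11, 14, 20, 24, 34, 44, 45, 50, 59, 69, 85]
Step 2: n = 12
Step 3: Using the exclusive quartile method:
  Q1 = 15.5
  Q2 (median) = 39
  Q3 = 56.75
  IQR = Q3 - Q1 = 56.75 - 15.5 = 41.25
Step 4: IQR = 41.25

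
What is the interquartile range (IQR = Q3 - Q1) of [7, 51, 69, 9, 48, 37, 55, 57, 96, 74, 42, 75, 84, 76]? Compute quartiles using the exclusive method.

34.5

Step 1: Sort the data: [7, 9, 37, 42, 48, 51, 55, 57, 69, 74, 75, 76, 84, 96]
Step 2: n = 14
Step 3: Using the exclusive quartile method:
  Q1 = 40.75
  Q2 (median) = 56
  Q3 = 75.25
  IQR = Q3 - Q1 = 75.25 - 40.75 = 34.5
Step 4: IQR = 34.5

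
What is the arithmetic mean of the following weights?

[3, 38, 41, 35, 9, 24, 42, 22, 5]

24.3333

Step 1: Sum all values: 3 + 38 + 41 + 35 + 9 + 24 + 42 + 22 + 5 = 219
Step 2: Count the number of values: n = 9
Step 3: Mean = sum / n = 219 / 9 = 24.3333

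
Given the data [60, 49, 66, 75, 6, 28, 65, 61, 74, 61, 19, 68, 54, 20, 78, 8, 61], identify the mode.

61

Step 1: Count the frequency of each value:
  6: appears 1 time(s)
  8: appears 1 time(s)
  19: appears 1 time(s)
  20: appears 1 time(s)
  28: appears 1 time(s)
  49: appears 1 time(s)
  54: appears 1 time(s)
  60: appears 1 time(s)
  61: appears 3 time(s)
  65: appears 1 time(s)
  66: appears 1 time(s)
  68: appears 1 time(s)
  74: appears 1 time(s)
  75: appears 1 time(s)
  78: appears 1 time(s)
Step 2: The value 61 appears most frequently (3 times).
Step 3: Mode = 61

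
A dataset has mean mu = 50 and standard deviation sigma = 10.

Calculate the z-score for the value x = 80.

3

Step 1: Recall the z-score formula: z = (x - mu) / sigma
Step 2: Substitute values: z = (80 - 50) / 10
Step 3: z = 30 / 10 = 3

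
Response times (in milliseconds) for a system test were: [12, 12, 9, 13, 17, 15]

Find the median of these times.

12.5

Step 1: Sort the data in ascending order: [9, 12, 12, 13, 15, 17]
Step 2: The number of values is n = 6.
Step 3: Since n is even, the median is the average of positions 3 and 4:
  Median = (12 + 13) / 2 = 12.5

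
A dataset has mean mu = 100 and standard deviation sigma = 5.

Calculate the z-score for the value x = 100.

0

Step 1: Recall the z-score formula: z = (x - mu) / sigma
Step 2: Substitute values: z = (100 - 100) / 5
Step 3: z = 0 / 5 = 0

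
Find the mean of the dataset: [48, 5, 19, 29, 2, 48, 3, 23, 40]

24.1111

Step 1: Sum all values: 48 + 5 + 19 + 29 + 2 + 48 + 3 + 23 + 40 = 217
Step 2: Count the number of values: n = 9
Step 3: Mean = sum / n = 217 / 9 = 24.1111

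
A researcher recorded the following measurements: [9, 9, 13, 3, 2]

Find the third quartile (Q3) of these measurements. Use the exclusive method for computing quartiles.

11

Step 1: Sort the data: [2, 3, 9, 9, 13]
Step 2: n = 5
Step 3: Using the exclusive quartile method:
  Q1 = 2.5
  Q2 (median) = 9
  Q3 = 11
  IQR = Q3 - Q1 = 11 - 2.5 = 8.5
Step 4: Q3 = 11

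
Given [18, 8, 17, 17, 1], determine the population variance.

44.56

Step 1: Compute the mean: (18 + 8 + 17 + 17 + 1) / 5 = 12.2
Step 2: Compute squared deviations from the mean:
  (18 - 12.2)^2 = 33.64
  (8 - 12.2)^2 = 17.64
  (17 - 12.2)^2 = 23.04
  (17 - 12.2)^2 = 23.04
  (1 - 12.2)^2 = 125.44
Step 3: Sum of squared deviations = 222.8
Step 4: Population variance = 222.8 / 5 = 44.56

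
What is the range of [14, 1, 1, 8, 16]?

15

Step 1: Identify the maximum value: max = 16
Step 2: Identify the minimum value: min = 1
Step 3: Range = max - min = 16 - 1 = 15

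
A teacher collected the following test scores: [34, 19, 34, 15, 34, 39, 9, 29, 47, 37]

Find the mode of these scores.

34

Step 1: Count the frequency of each value:
  9: appears 1 time(s)
  15: appears 1 time(s)
  19: appears 1 time(s)
  29: appears 1 time(s)
  34: appears 3 time(s)
  37: appears 1 time(s)
  39: appears 1 time(s)
  47: appears 1 time(s)
Step 2: The value 34 appears most frequently (3 times).
Step 3: Mode = 34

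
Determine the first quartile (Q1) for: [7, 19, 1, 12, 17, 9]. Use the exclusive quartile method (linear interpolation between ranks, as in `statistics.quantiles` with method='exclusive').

5.5

Step 1: Sort the data: [1, 7, 9, 12, 17, 19]
Step 2: n = 6
Step 3: Using the exclusive quartile method:
  Q1 = 5.5
  Q2 (median) = 10.5
  Q3 = 17.5
  IQR = Q3 - Q1 = 17.5 - 5.5 = 12
Step 4: Q1 = 5.5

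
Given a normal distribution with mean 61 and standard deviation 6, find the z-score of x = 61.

0

Step 1: Recall the z-score formula: z = (x - mu) / sigma
Step 2: Substitute values: z = (61 - 61) / 6
Step 3: z = 0 / 6 = 0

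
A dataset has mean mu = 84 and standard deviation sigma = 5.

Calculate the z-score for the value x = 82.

-0.4

Step 1: Recall the z-score formula: z = (x - mu) / sigma
Step 2: Substitute values: z = (82 - 84) / 5
Step 3: z = -2 / 5 = -0.4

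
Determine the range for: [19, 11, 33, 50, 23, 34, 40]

39

Step 1: Identify the maximum value: max = 50
Step 2: Identify the minimum value: min = 11
Step 3: Range = max - min = 50 - 11 = 39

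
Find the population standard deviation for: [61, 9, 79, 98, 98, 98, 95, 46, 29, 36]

31.6432

Step 1: Compute the mean: 64.9
Step 2: Sum of squared deviations from the mean: 10012.9
Step 3: Population variance = 10012.9 / 10 = 1001.29
Step 4: Standard deviation = sqrt(1001.29) = 31.6432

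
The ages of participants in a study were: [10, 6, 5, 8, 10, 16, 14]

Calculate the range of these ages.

11

Step 1: Identify the maximum value: max = 16
Step 2: Identify the minimum value: min = 5
Step 3: Range = max - min = 16 - 5 = 11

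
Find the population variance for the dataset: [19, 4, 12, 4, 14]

34.24

Step 1: Compute the mean: (19 + 4 + 12 + 4 + 14) / 5 = 10.6
Step 2: Compute squared deviations from the mean:
  (19 - 10.6)^2 = 70.56
  (4 - 10.6)^2 = 43.56
  (12 - 10.6)^2 = 1.96
  (4 - 10.6)^2 = 43.56
  (14 - 10.6)^2 = 11.56
Step 3: Sum of squared deviations = 171.2
Step 4: Population variance = 171.2 / 5 = 34.24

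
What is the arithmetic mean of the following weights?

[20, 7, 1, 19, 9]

11.2

Step 1: Sum all values: 20 + 7 + 1 + 19 + 9 = 56
Step 2: Count the number of values: n = 5
Step 3: Mean = sum / n = 56 / 5 = 11.2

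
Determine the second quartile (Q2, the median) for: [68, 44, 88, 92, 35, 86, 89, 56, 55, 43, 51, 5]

55.5

Step 1: Sort the data: [5, 35, 43, 44, 51, 55, 56, 68, 86, 88, 89, 92]
Step 2: n = 12
Step 3: Q2 is the median. Since n is even, it is the average of the values at positions 6 and 7:
  Q2 = (55 + 56) / 2 = 55.5
Step 4: Q2 = 55.5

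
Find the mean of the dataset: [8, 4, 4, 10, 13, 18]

9.5

Step 1: Sum all values: 8 + 4 + 4 + 10 + 13 + 18 = 57
Step 2: Count the number of values: n = 6
Step 3: Mean = sum / n = 57 / 6 = 9.5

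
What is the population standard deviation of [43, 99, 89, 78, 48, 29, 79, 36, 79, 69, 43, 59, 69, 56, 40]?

20.378

Step 1: Compute the mean: 61.0667
Step 2: Sum of squared deviations from the mean: 6228.9333
Step 3: Population variance = 6228.9333 / 15 = 415.2622
Step 4: Standard deviation = sqrt(415.2622) = 20.378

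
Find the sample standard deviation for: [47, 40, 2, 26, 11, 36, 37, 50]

17.0079

Step 1: Compute the mean: 31.125
Step 2: Sum of squared deviations from the mean: 2024.875
Step 3: Sample variance = 2024.875 / 7 = 289.2679
Step 4: Standard deviation = sqrt(289.2679) = 17.0079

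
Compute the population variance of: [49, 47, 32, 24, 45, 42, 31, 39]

68.2344

Step 1: Compute the mean: (49 + 47 + 32 + 24 + 45 + 42 + 31 + 39) / 8 = 38.625
Step 2: Compute squared deviations from the mean:
  (49 - 38.625)^2 = 107.6406
  (47 - 38.625)^2 = 70.1406
  (32 - 38.625)^2 = 43.8906
  (24 - 38.625)^2 = 213.8906
  (45 - 38.625)^2 = 40.6406
  (42 - 38.625)^2 = 11.3906
  (31 - 38.625)^2 = 58.1406
  (39 - 38.625)^2 = 0.1406
Step 3: Sum of squared deviations = 545.875
Step 4: Population variance = 545.875 / 8 = 68.2344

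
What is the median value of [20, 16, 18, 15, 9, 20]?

17

Step 1: Sort the data in ascending order: [9, 15, 16, 18, 20, 20]
Step 2: The number of values is n = 6.
Step 3: Since n is even, the median is the average of positions 3 and 4:
  Median = (16 + 18) / 2 = 17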